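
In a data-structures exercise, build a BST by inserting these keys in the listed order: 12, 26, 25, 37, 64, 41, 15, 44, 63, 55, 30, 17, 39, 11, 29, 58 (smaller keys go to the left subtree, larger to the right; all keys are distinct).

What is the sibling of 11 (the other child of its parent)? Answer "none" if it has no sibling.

Insert 12: tree is empty, so 12 becomes the root.
Insert 26: 26 > 12 → go right. Place as right child of 12.
Insert 25: 25 > 12 → go right; 25 < 26 → go left. Place as left child of 26.
Insert 37: 37 > 12 → go right; 37 > 26 → go right. Place as right child of 26.
Insert 64: 64 > 12 → go right; 64 > 26 → go right; 64 > 37 → go right. Place as right child of 37.
Insert 41: 41 > 12 → go right; 41 > 26 → go right; 41 > 37 → go right; 41 < 64 → go left. Place as left child of 64.
Insert 15: 15 > 12 → go right; 15 < 26 → go left; 15 < 25 → go left. Place as left child of 25.
Insert 44: 44 > 12 → go right; 44 > 26 → go right; 44 > 37 → go right; 44 < 64 → go left; 44 > 41 → go right. Place as right child of 41.
Insert 63: 63 > 12 → go right; 63 > 26 → go right; 63 > 37 → go right; 63 < 64 → go left; 63 > 41 → go right; 63 > 44 → go right. Place as right child of 44.
Insert 55: 55 > 12 → go right; 55 > 26 → go right; 55 > 37 → go right; 55 < 64 → go left; 55 > 41 → go right; 55 > 44 → go right; 55 < 63 → go left. Place as left child of 63.
Insert 30: 30 > 12 → go right; 30 > 26 → go right; 30 < 37 → go left. Place as left child of 37.
Insert 17: 17 > 12 → go right; 17 < 26 → go left; 17 < 25 → go left; 17 > 15 → go right. Place as right child of 15.
Insert 39: 39 > 12 → go right; 39 > 26 → go right; 39 > 37 → go right; 39 < 64 → go left; 39 < 41 → go left. Place as left child of 41.
Insert 11: 11 < 12 → go left. Place as left child of 12.
Insert 29: 29 > 12 → go right; 29 > 26 → go right; 29 < 37 → go left; 29 < 30 → go left. Place as left child of 30.
Insert 58: 58 > 12 → go right; 58 > 26 → go right; 58 > 37 → go right; 58 < 64 → go left; 58 > 41 → go right; 58 > 44 → go right; 58 < 63 → go left; 58 > 55 → go right. Place as right child of 55.

11's parent is 12; the other child of 12 is 26.

26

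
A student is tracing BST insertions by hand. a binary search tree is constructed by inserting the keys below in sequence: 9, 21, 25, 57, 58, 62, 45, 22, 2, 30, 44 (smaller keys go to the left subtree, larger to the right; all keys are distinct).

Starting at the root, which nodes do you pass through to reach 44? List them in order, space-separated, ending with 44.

9 21 25 57 45 30 44

9: root
21: right child of 9 (depth 1)
25: right child of 21 (depth 2)
57: right child of 25 (depth 3)
58: right child of 57 (depth 4)
62: right child of 58 (depth 5)
45: left child of 57 (depth 4)
22: left child of 25 (depth 3)
2: left child of 9 (depth 1)
30: left child of 45 (depth 5)
44: right child of 30 (depth 6)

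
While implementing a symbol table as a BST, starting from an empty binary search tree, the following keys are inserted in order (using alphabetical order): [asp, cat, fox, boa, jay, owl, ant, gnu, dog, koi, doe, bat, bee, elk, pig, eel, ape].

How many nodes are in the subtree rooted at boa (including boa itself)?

asp: root
cat: right child of asp (depth 1)
fox: right child of cat (depth 2)
boa: left child of cat (depth 2)
jay: right child of fox (depth 3)
owl: right child of jay (depth 4)
ant: left child of asp (depth 1)
gnu: left child of jay (depth 4)
dog: left child of fox (depth 3)
koi: left child of owl (depth 5)
doe: left child of dog (depth 4)
bat: left child of boa (depth 3)
bee: right child of bat (depth 4)
elk: right child of dog (depth 4)
pig: right child of owl (depth 5)
eel: left child of elk (depth 5)
ape: right child of ant (depth 2)

Subtree rooted at boa contains: boa, bat, bee — 3 nodes.

3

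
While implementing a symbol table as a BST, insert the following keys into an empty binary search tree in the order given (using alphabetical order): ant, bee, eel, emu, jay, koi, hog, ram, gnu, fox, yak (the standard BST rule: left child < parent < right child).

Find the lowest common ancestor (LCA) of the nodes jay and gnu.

jay

Insert ant: tree is empty, so ant becomes the root.
Insert bee: bee > ant → go right. Place as right child of ant.
Insert eel: eel > ant → go right; eel > bee → go right. Place as right child of bee.
Insert emu: emu > ant → go right; emu > bee → go right; emu > eel → go right. Place as right child of eel.
Insert jay: jay > ant → go right; jay > bee → go right; jay > eel → go right; jay > emu → go right. Place as right child of emu.
Insert koi: koi > ant → go right; koi > bee → go right; koi > eel → go right; koi > emu → go right; koi > jay → go right. Place as right child of jay.
Insert hog: hog > ant → go right; hog > bee → go right; hog > eel → go right; hog > emu → go right; hog < jay → go left. Place as left child of jay.
Insert ram: ram > ant → go right; ram > bee → go right; ram > eel → go right; ram > emu → go right; ram > jay → go right; ram > koi → go right. Place as right child of koi.
Insert gnu: gnu > ant → go right; gnu > bee → go right; gnu > eel → go right; gnu > emu → go right; gnu < jay → go left; gnu < hog → go left. Place as left child of hog.
Insert fox: fox > ant → go right; fox > bee → go right; fox > eel → go right; fox > emu → go right; fox < jay → go left; fox < hog → go left; fox < gnu → go left. Place as left child of gnu.
Insert yak: yak > ant → go right; yak > bee → go right; yak > eel → go right; yak > emu → go right; yak > jay → go right; yak > koi → go right; yak > ram → go right. Place as right child of ram.

Path to jay: ant → bee → eel → emu → jay
Path to gnu: ant → bee → eel → emu → jay → hog → gnu
jay lies on both paths and is an ancestor of the other node.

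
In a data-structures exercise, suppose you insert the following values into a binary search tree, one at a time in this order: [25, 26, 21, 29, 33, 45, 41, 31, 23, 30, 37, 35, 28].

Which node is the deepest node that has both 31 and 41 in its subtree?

Resulting structure (node: left, right):
  25: L=21, R=26
  26: L=–, R=29
  21: L=–, R=23
  29: L=28, R=33
  33: L=31, R=45
  45: L=41, R=–
  41: L=37, R=–
  31: L=30, R=–
  23: L=–, R=–
  30: L=–, R=–
  37: L=35, R=–
  35: L=–, R=–
  28: L=–, R=–

Path to 31: 25 → 26 → 29 → 33 → 31
Path to 41: 25 → 26 → 29 → 33 → 45 → 41
The paths share a prefix ending at 33, then split left and right.

33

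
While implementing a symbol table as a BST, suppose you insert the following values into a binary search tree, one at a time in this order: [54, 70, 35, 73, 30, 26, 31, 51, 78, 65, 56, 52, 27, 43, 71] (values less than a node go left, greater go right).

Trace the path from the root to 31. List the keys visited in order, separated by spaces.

54 35 30 31

Resulting structure (node: left, right):
  54: L=35, R=70
  70: L=65, R=73
  35: L=30, R=51
  73: L=71, R=78
  30: L=26, R=31
  26: L=–, R=27
  31: L=–, R=–
  51: L=43, R=52
  78: L=–, R=–
  65: L=56, R=–
  56: L=–, R=–
  52: L=–, R=–
  27: L=–, R=–
  43: L=–, R=–
  71: L=–, R=–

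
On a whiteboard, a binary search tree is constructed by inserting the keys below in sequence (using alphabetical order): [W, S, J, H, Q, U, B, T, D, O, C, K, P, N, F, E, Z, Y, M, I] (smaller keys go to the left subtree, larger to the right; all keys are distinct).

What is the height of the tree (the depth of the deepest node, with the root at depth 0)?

7

Insert W: tree is empty, so W becomes the root.
Insert S: S < W → go left. Place as left child of W.
Insert J: J < W → go left; J < S → go left. Place as left child of S.
Insert H: H < W → go left; H < S → go left; H < J → go left. Place as left child of J.
Insert Q: Q < W → go left; Q < S → go left; Q > J → go right. Place as right child of J.
Insert U: U < W → go left; U > S → go right. Place as right child of S.
Insert B: B < W → go left; B < S → go left; B < J → go left; B < H → go left. Place as left child of H.
Insert T: T < W → go left; T > S → go right; T < U → go left. Place as left child of U.
Insert D: D < W → go left; D < S → go left; D < J → go left; D < H → go left; D > B → go right. Place as right child of B.
Insert O: O < W → go left; O < S → go left; O > J → go right; O < Q → go left. Place as left child of Q.
Insert C: C < W → go left; C < S → go left; C < J → go left; C < H → go left; C > B → go right; C < D → go left. Place as left child of D.
Insert K: K < W → go left; K < S → go left; K > J → go right; K < Q → go left; K < O → go left. Place as left child of O.
Insert P: P < W → go left; P < S → go left; P > J → go right; P < Q → go left; P > O → go right. Place as right child of O.
Insert N: N < W → go left; N < S → go left; N > J → go right; N < Q → go left; N < O → go left; N > K → go right. Place as right child of K.
Insert F: F < W → go left; F < S → go left; F < J → go left; F < H → go left; F > B → go right; F > D → go right. Place as right child of D.
Insert E: E < W → go left; E < S → go left; E < J → go left; E < H → go left; E > B → go right; E > D → go right; E < F → go left. Place as left child of F.
Insert Z: Z > W → go right. Place as right child of W.
Insert Y: Y > W → go right; Y < Z → go left. Place as left child of Z.
Insert M: M < W → go left; M < S → go left; M > J → go right; M < Q → go left; M < O → go left; M > K → go right; M < N → go left. Place as left child of N.
Insert I: I < W → go left; I < S → go left; I < J → go left; I > H → go right. Place as right child of H.

The deepest node is E at depth 7.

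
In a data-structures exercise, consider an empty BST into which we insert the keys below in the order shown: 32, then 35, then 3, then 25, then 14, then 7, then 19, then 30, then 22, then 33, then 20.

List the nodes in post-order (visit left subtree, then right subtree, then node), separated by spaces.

7 20 22 19 14 30 25 3 33 35 32

32: root
35: right child of 32 (depth 1)
3: left child of 32 (depth 1)
25: right child of 3 (depth 2)
14: left child of 25 (depth 3)
7: left child of 14 (depth 4)
19: right child of 14 (depth 4)
30: right child of 25 (depth 3)
22: right child of 19 (depth 5)
33: left child of 35 (depth 2)
20: left child of 22 (depth 6)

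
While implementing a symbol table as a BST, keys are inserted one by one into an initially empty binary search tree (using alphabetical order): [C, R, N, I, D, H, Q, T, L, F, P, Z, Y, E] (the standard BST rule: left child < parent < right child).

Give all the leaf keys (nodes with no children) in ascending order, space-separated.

E L P Y

Insert C: tree is empty, so C becomes the root.
Insert R: R > C → go right. Place as right child of C.
Insert N: N > C → go right; N < R → go left. Place as left child of R.
Insert I: I > C → go right; I < R → go left; I < N → go left. Place as left child of N.
Insert D: D > C → go right; D < R → go left; D < N → go left; D < I → go left. Place as left child of I.
Insert H: H > C → go right; H < R → go left; H < N → go left; H < I → go left; H > D → go right. Place as right child of D.
Insert Q: Q > C → go right; Q < R → go left; Q > N → go right. Place as right child of N.
Insert T: T > C → go right; T > R → go right. Place as right child of R.
Insert L: L > C → go right; L < R → go left; L < N → go left; L > I → go right. Place as right child of I.
Insert F: F > C → go right; F < R → go left; F < N → go left; F < I → go left; F > D → go right; F < H → go left. Place as left child of H.
Insert P: P > C → go right; P < R → go left; P > N → go right; P < Q → go left. Place as left child of Q.
Insert Z: Z > C → go right; Z > R → go right; Z > T → go right. Place as right child of T.
Insert Y: Y > C → go right; Y > R → go right; Y > T → go right; Y < Z → go left. Place as left child of Z.
Insert E: E > C → go right; E < R → go left; E < N → go left; E < I → go left; E > D → go right; E < H → go left; E < F → go left. Place as left child of F.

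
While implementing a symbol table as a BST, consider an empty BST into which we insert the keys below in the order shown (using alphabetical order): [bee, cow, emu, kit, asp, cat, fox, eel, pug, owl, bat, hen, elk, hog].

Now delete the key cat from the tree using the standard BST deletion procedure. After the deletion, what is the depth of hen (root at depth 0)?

5

Insert bee: tree is empty, so bee becomes the root.
Insert cow: cow > bee → go right. Place as right child of bee.
Insert emu: emu > bee → go right; emu > cow → go right. Place as right child of cow.
Insert kit: kit > bee → go right; kit > cow → go right; kit > emu → go right. Place as right child of emu.
Insert asp: asp < bee → go left. Place as left child of bee.
Insert cat: cat > bee → go right; cat < cow → go left. Place as left child of cow.
Insert fox: fox > bee → go right; fox > cow → go right; fox > emu → go right; fox < kit → go left. Place as left child of kit.
Insert eel: eel > bee → go right; eel > cow → go right; eel < emu → go left. Place as left child of emu.
Insert pug: pug > bee → go right; pug > cow → go right; pug > emu → go right; pug > kit → go right. Place as right child of kit.
Insert owl: owl > bee → go right; owl > cow → go right; owl > emu → go right; owl > kit → go right; owl < pug → go left. Place as left child of pug.
Insert bat: bat < bee → go left; bat > asp → go right. Place as right child of asp.
Insert hen: hen > bee → go right; hen > cow → go right; hen > emu → go right; hen < kit → go left; hen > fox → go right. Place as right child of fox.
Insert elk: elk > bee → go right; elk > cow → go right; elk < emu → go left; elk > eel → go right. Place as right child of eel.
Insert hog: hog > bee → go right; hog > cow → go right; hog > emu → go right; hog < kit → go left; hog > fox → go right; hog > hen → go right. Place as right child of hen.

Delete cat (at most one child — splice it out).
After deletion, path to hen: bee → cow → emu → kit → fox → hen.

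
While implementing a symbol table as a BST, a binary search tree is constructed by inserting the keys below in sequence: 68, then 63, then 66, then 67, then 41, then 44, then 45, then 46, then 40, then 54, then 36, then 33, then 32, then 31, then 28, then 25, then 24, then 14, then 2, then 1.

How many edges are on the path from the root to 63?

1

Insert 68: tree is empty, so 68 becomes the root.
Insert 63: 63 < 68 → go left. Place as left child of 68.
Insert 66: 66 < 68 → go left; 66 > 63 → go right. Place as right child of 63.
Insert 67: 67 < 68 → go left; 67 > 63 → go right; 67 > 66 → go right. Place as right child of 66.
Insert 41: 41 < 68 → go left; 41 < 63 → go left. Place as left child of 63.
Insert 44: 44 < 68 → go left; 44 < 63 → go left; 44 > 41 → go right. Place as right child of 41.
Insert 45: 45 < 68 → go left; 45 < 63 → go left; 45 > 41 → go right; 45 > 44 → go right. Place as right child of 44.
Insert 46: 46 < 68 → go left; 46 < 63 → go left; 46 > 41 → go right; 46 > 44 → go right; 46 > 45 → go right. Place as right child of 45.
Insert 40: 40 < 68 → go left; 40 < 63 → go left; 40 < 41 → go left. Place as left child of 41.
Insert 54: 54 < 68 → go left; 54 < 63 → go left; 54 > 41 → go right; 54 > 44 → go right; 54 > 45 → go right; 54 > 46 → go right. Place as right child of 46.
Insert 36: 36 < 68 → go left; 36 < 63 → go left; 36 < 41 → go left; 36 < 40 → go left. Place as left child of 40.
Insert 33: 33 < 68 → go left; 33 < 63 → go left; 33 < 41 → go left; 33 < 40 → go left; 33 < 36 → go left. Place as left child of 36.
Insert 32: 32 < 68 → go left; 32 < 63 → go left; 32 < 41 → go left; 32 < 40 → go left; 32 < 36 → go left; 32 < 33 → go left. Place as left child of 33.
Insert 31: 31 < 68 → go left; 31 < 63 → go left; 31 < 41 → go left; 31 < 40 → go left; 31 < 36 → go left; 31 < 33 → go left; 31 < 32 → go left. Place as left child of 32.
Insert 28: 28 < 68 → go left; 28 < 63 → go left; 28 < 41 → go left; 28 < 40 → go left; 28 < 36 → go left; 28 < 33 → go left; 28 < 32 → go left; 28 < 31 → go left. Place as left child of 31.
Insert 25: 25 < 68 → go left; 25 < 63 → go left; 25 < 41 → go left; 25 < 40 → go left; 25 < 36 → go left; 25 < 33 → go left; 25 < 32 → go left; 25 < 31 → go left; 25 < 28 → go left. Place as left child of 28.
Insert 24: 24 < 68 → go left; 24 < 63 → go left; 24 < 41 → go left; 24 < 40 → go left; 24 < 36 → go left; 24 < 33 → go left; 24 < 32 → go left; 24 < 31 → go left; 24 < 28 → go left; 24 < 25 → go left. Place as left child of 25.
Insert 14: 14 < 68 → go left; 14 < 63 → go left; 14 < 41 → go left; 14 < 40 → go left; 14 < 36 → go left; 14 < 33 → go left; 14 < 32 → go left; 14 < 31 → go left; 14 < 28 → go left; 14 < 25 → go left; 14 < 24 → go left. Place as left child of 24.
Insert 2: 2 < 68 → go left; 2 < 63 → go left; 2 < 41 → go left; 2 < 40 → go left; 2 < 36 → go left; 2 < 33 → go left; 2 < 32 → go left; 2 < 31 → go left; 2 < 28 → go left; 2 < 25 → go left; 2 < 24 → go left; 2 < 14 → go left. Place as left child of 14.
Insert 1: 1 < 68 → go left; 1 < 63 → go left; 1 < 41 → go left; 1 < 40 → go left; 1 < 36 → go left; 1 < 33 → go left; 1 < 32 → go left; 1 < 31 → go left; 1 < 28 → go left; 1 < 25 → go left; 1 < 24 → go left; 1 < 14 → go left; 1 < 2 → go left. Place as left child of 2.

Path to 63: 68 → 63, which is 1 edge.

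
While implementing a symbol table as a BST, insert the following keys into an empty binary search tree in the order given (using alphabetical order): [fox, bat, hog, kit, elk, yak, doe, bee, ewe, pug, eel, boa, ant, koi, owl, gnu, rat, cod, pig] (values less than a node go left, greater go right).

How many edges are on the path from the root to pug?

4

fox: root
bat: left child of fox (depth 1)
hog: right child of fox (depth 1)
kit: right child of hog (depth 2)
elk: right child of bat (depth 2)
yak: right child of kit (depth 3)
doe: left child of elk (depth 3)
bee: left child of doe (depth 4)
ewe: right child of elk (depth 3)
pug: left child of yak (depth 4)
eel: right child of doe (depth 4)
boa: right child of bee (depth 5)
ant: left child of bat (depth 2)
koi: left child of pug (depth 5)
owl: right child of koi (depth 6)
gnu: left child of hog (depth 2)
rat: right child of pug (depth 5)
cod: right child of boa (depth 6)
pig: right child of owl (depth 7)

Path to pug: fox → hog → kit → yak → pug, which is 4 edges.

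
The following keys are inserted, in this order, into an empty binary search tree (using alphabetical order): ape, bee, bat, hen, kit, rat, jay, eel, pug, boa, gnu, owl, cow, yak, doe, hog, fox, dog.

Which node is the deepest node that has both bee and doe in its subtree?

Insert ape: tree is empty, so ape becomes the root.
Insert bee: bee > ape → go right. Place as right child of ape.
Insert bat: bat > ape → go right; bat < bee → go left. Place as left child of bee.
Insert hen: hen > ape → go right; hen > bee → go right. Place as right child of bee.
Insert kit: kit > ape → go right; kit > bee → go right; kit > hen → go right. Place as right child of hen.
Insert rat: rat > ape → go right; rat > bee → go right; rat > hen → go right; rat > kit → go right. Place as right child of kit.
Insert jay: jay > ape → go right; jay > bee → go right; jay > hen → go right; jay < kit → go left. Place as left child of kit.
Insert eel: eel > ape → go right; eel > bee → go right; eel < hen → go left. Place as left child of hen.
Insert pug: pug > ape → go right; pug > bee → go right; pug > hen → go right; pug > kit → go right; pug < rat → go left. Place as left child of rat.
Insert boa: boa > ape → go right; boa > bee → go right; boa < hen → go left; boa < eel → go left. Place as left child of eel.
Insert gnu: gnu > ape → go right; gnu > bee → go right; gnu < hen → go left; gnu > eel → go right. Place as right child of eel.
Insert owl: owl > ape → go right; owl > bee → go right; owl > hen → go right; owl > kit → go right; owl < rat → go left; owl < pug → go left. Place as left child of pug.
Insert cow: cow > ape → go right; cow > bee → go right; cow < hen → go left; cow < eel → go left; cow > boa → go right. Place as right child of boa.
Insert yak: yak > ape → go right; yak > bee → go right; yak > hen → go right; yak > kit → go right; yak > rat → go right. Place as right child of rat.
Insert doe: doe > ape → go right; doe > bee → go right; doe < hen → go left; doe < eel → go left; doe > boa → go right; doe > cow → go right. Place as right child of cow.
Insert hog: hog > ape → go right; hog > bee → go right; hog > hen → go right; hog < kit → go left; hog < jay → go left. Place as left child of jay.
Insert fox: fox > ape → go right; fox > bee → go right; fox < hen → go left; fox > eel → go right; fox < gnu → go left. Place as left child of gnu.
Insert dog: dog > ape → go right; dog > bee → go right; dog < hen → go left; dog < eel → go left; dog > boa → go right; dog > cow → go right; dog > doe → go right. Place as right child of doe.

Path to bee: ape → bee
Path to doe: ape → bee → hen → eel → boa → cow → doe
bee lies on both paths and is an ancestor of the other node.

bee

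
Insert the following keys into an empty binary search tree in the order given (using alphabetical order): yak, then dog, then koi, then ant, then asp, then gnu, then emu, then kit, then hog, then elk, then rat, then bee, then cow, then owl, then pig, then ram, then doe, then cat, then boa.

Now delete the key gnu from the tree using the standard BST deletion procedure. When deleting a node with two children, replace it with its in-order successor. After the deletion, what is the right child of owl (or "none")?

pig

yak: root
dog: left child of yak (depth 1)
koi: right child of dog (depth 2)
ant: left child of dog (depth 2)
asp: right child of ant (depth 3)
gnu: left child of koi (depth 3)
emu: left child of gnu (depth 4)
kit: right child of gnu (depth 4)
hog: left child of kit (depth 5)
elk: left child of emu (depth 5)
rat: right child of koi (depth 3)
bee: right child of asp (depth 4)
cow: right child of bee (depth 5)
owl: left child of rat (depth 4)
pig: right child of owl (depth 5)
ram: right child of pig (depth 6)
doe: right child of cow (depth 6)
cat: left child of cow (depth 6)
boa: left child of cat (depth 7)

Delete gnu (two children — replace with in-order successor).
After deletion, owl's right child: pig.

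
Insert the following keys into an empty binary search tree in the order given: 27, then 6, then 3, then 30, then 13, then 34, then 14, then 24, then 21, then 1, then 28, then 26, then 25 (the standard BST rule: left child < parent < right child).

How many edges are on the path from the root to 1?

27: root
6: left child of 27 (depth 1)
3: left child of 6 (depth 2)
30: right child of 27 (depth 1)
13: right child of 6 (depth 2)
34: right child of 30 (depth 2)
14: right child of 13 (depth 3)
24: right child of 14 (depth 4)
21: left child of 24 (depth 5)
1: left child of 3 (depth 3)
28: left child of 30 (depth 2)
26: right child of 24 (depth 5)
25: left child of 26 (depth 6)

Path to 1: 27 → 6 → 3 → 1, which is 3 edges.

3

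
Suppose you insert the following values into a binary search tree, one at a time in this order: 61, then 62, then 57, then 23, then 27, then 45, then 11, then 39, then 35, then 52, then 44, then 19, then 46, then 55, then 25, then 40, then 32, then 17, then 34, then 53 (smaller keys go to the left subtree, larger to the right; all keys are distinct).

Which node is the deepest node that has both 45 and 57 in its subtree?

57

61: root
62: right child of 61 (depth 1)
57: left child of 61 (depth 1)
23: left child of 57 (depth 2)
27: right child of 23 (depth 3)
45: right child of 27 (depth 4)
11: left child of 23 (depth 3)
39: left child of 45 (depth 5)
35: left child of 39 (depth 6)
52: right child of 45 (depth 5)
44: right child of 39 (depth 6)
19: right child of 11 (depth 4)
46: left child of 52 (depth 6)
55: right child of 52 (depth 6)
25: left child of 27 (depth 4)
40: left child of 44 (depth 7)
32: left child of 35 (depth 7)
17: left child of 19 (depth 5)
34: right child of 32 (depth 8)
53: left child of 55 (depth 7)

Path to 45: 61 → 57 → 23 → 27 → 45
Path to 57: 61 → 57
57 lies on both paths and is an ancestor of the other node.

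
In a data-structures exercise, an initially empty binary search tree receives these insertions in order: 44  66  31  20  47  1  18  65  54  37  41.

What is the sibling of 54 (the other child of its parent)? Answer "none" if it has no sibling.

none

44: root
66: right child of 44 (depth 1)
31: left child of 44 (depth 1)
20: left child of 31 (depth 2)
47: left child of 66 (depth 2)
1: left child of 20 (depth 3)
18: right child of 1 (depth 4)
65: right child of 47 (depth 3)
54: left child of 65 (depth 4)
37: right child of 31 (depth 2)
41: right child of 37 (depth 3)

54's parent is 65, which has only one child.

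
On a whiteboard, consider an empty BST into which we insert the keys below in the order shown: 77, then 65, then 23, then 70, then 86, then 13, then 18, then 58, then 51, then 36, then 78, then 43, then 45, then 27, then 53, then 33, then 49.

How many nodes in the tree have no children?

6

Resulting structure (node: left, right):
  77: L=65, R=86
  65: L=23, R=70
  23: L=13, R=58
  70: L=–, R=–
  86: L=78, R=–
  13: L=–, R=18
  18: L=–, R=–
  58: L=51, R=–
  51: L=36, R=53
  36: L=27, R=43
  78: L=–, R=–
  43: L=–, R=45
  45: L=–, R=49
  27: L=–, R=33
  53: L=–, R=–
  33: L=–, R=–
  49: L=–, R=–

Leaves: 18, 33, 49, 53, 70, 78 — 6 in total.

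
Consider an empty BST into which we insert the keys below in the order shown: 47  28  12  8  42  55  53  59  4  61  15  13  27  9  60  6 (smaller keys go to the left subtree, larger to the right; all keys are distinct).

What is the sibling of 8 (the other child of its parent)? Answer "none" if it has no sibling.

Insert 47: tree is empty, so 47 becomes the root.
Insert 28: 28 < 47 → go left. Place as left child of 47.
Insert 12: 12 < 47 → go left; 12 < 28 → go left. Place as left child of 28.
Insert 8: 8 < 47 → go left; 8 < 28 → go left; 8 < 12 → go left. Place as left child of 12.
Insert 42: 42 < 47 → go left; 42 > 28 → go right. Place as right child of 28.
Insert 55: 55 > 47 → go right. Place as right child of 47.
Insert 53: 53 > 47 → go right; 53 < 55 → go left. Place as left child of 55.
Insert 59: 59 > 47 → go right; 59 > 55 → go right. Place as right child of 55.
Insert 4: 4 < 47 → go left; 4 < 28 → go left; 4 < 12 → go left; 4 < 8 → go left. Place as left child of 8.
Insert 61: 61 > 47 → go right; 61 > 55 → go right; 61 > 59 → go right. Place as right child of 59.
Insert 15: 15 < 47 → go left; 15 < 28 → go left; 15 > 12 → go right. Place as right child of 12.
Insert 13: 13 < 47 → go left; 13 < 28 → go left; 13 > 12 → go right; 13 < 15 → go left. Place as left child of 15.
Insert 27: 27 < 47 → go left; 27 < 28 → go left; 27 > 12 → go right; 27 > 15 → go right. Place as right child of 15.
Insert 9: 9 < 47 → go left; 9 < 28 → go left; 9 < 12 → go left; 9 > 8 → go right. Place as right child of 8.
Insert 60: 60 > 47 → go right; 60 > 55 → go right; 60 > 59 → go right; 60 < 61 → go left. Place as left child of 61.
Insert 6: 6 < 47 → go left; 6 < 28 → go left; 6 < 12 → go left; 6 < 8 → go left; 6 > 4 → go right. Place as right child of 4.

8's parent is 12; the other child of 12 is 15.

15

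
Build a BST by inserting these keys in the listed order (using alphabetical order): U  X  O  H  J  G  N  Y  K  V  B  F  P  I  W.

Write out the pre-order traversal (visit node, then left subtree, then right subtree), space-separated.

U: root
X: right child of U (depth 1)
O: left child of U (depth 1)
H: left child of O (depth 2)
J: right child of H (depth 3)
G: left child of H (depth 3)
N: right child of J (depth 4)
Y: right child of X (depth 2)
K: left child of N (depth 5)
V: left child of X (depth 2)
B: left child of G (depth 4)
F: right child of B (depth 5)
P: right child of O (depth 2)
I: left child of J (depth 4)
W: right child of V (depth 3)

U O H G B F J I N K P X V W Y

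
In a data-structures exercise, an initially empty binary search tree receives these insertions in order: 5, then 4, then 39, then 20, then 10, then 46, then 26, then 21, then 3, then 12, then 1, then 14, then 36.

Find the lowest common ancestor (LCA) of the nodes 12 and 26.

20

5: root
4: left child of 5 (depth 1)
39: right child of 5 (depth 1)
20: left child of 39 (depth 2)
10: left child of 20 (depth 3)
46: right child of 39 (depth 2)
26: right child of 20 (depth 3)
21: left child of 26 (depth 4)
3: left child of 4 (depth 2)
12: right child of 10 (depth 4)
1: left child of 3 (depth 3)
14: right child of 12 (depth 5)
36: right child of 26 (depth 4)

Path to 12: 5 → 39 → 20 → 10 → 12
Path to 26: 5 → 39 → 20 → 26
The paths share a prefix ending at 20, then split left and right.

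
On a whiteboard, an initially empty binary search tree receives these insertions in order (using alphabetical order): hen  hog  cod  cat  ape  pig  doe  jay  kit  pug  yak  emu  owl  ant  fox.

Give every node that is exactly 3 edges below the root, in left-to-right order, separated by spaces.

Resulting structure (node: left, right):
  hen: L=cod, R=hog
  hog: L=–, R=pig
  cod: L=cat, R=doe
  cat: L=ape, R=–
  ape: L=ant, R=–
  pig: L=jay, R=pug
  doe: L=–, R=emu
  jay: L=–, R=kit
  kit: L=–, R=owl
  pug: L=–, R=yak
  yak: L=–, R=–
  emu: L=–, R=fox
  owl: L=–, R=–
  ant: L=–, R=–
  fox: L=–, R=–

ape emu jay pug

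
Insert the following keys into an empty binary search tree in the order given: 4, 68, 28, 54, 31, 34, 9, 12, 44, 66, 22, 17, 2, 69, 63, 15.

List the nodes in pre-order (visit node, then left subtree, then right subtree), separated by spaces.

4 2 68 28 9 12 22 17 15 54 31 34 44 66 63 69

4: root
68: right child of 4 (depth 1)
28: left child of 68 (depth 2)
54: right child of 28 (depth 3)
31: left child of 54 (depth 4)
34: right child of 31 (depth 5)
9: left child of 28 (depth 3)
12: right child of 9 (depth 4)
44: right child of 34 (depth 6)
66: right child of 54 (depth 4)
22: right child of 12 (depth 5)
17: left child of 22 (depth 6)
2: left child of 4 (depth 1)
69: right child of 68 (depth 2)
63: left child of 66 (depth 5)
15: left child of 17 (depth 7)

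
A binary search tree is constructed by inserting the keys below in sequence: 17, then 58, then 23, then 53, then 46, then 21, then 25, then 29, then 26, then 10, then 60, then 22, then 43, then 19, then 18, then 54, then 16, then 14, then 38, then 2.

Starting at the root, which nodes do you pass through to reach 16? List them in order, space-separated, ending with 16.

17: root
58: right child of 17 (depth 1)
23: left child of 58 (depth 2)
53: right child of 23 (depth 3)
46: left child of 53 (depth 4)
21: left child of 23 (depth 3)
25: left child of 46 (depth 5)
29: right child of 25 (depth 6)
26: left child of 29 (depth 7)
10: left child of 17 (depth 1)
60: right child of 58 (depth 2)
22: right child of 21 (depth 4)
43: right child of 29 (depth 7)
19: left child of 21 (depth 4)
18: left child of 19 (depth 5)
54: right child of 53 (depth 4)
16: right child of 10 (depth 2)
14: left child of 16 (depth 3)
38: left child of 43 (depth 8)
2: left child of 10 (depth 2)

17 10 16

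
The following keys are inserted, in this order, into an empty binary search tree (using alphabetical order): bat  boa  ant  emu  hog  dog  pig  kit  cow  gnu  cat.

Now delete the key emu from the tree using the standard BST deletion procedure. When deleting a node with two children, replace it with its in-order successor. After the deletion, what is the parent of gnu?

Insert bat: tree is empty, so bat becomes the root.
Insert boa: boa > bat → go right. Place as right child of bat.
Insert ant: ant < bat → go left. Place as left child of bat.
Insert emu: emu > bat → go right; emu > boa → go right. Place as right child of boa.
Insert hog: hog > bat → go right; hog > boa → go right; hog > emu → go right. Place as right child of emu.
Insert dog: dog > bat → go right; dog > boa → go right; dog < emu → go left. Place as left child of emu.
Insert pig: pig > bat → go right; pig > boa → go right; pig > emu → go right; pig > hog → go right. Place as right child of hog.
Insert kit: kit > bat → go right; kit > boa → go right; kit > emu → go right; kit > hog → go right; kit < pig → go left. Place as left child of pig.
Insert cow: cow > bat → go right; cow > boa → go right; cow < emu → go left; cow < dog → go left. Place as left child of dog.
Insert gnu: gnu > bat → go right; gnu > boa → go right; gnu > emu → go right; gnu < hog → go left. Place as left child of hog.
Insert cat: cat > bat → go right; cat > boa → go right; cat < emu → go left; cat < dog → go left; cat < cow → go left. Place as left child of cow.

Delete emu (two children — replace with in-order successor).
After deletion, gnu's parent is boa.

boa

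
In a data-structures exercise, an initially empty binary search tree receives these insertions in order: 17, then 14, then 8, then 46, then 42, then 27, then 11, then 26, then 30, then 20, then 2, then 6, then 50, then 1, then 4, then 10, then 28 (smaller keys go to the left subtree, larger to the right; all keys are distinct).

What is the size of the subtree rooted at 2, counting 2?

Insert 17: tree is empty, so 17 becomes the root.
Insert 14: 14 < 17 → go left. Place as left child of 17.
Insert 8: 8 < 17 → go left; 8 < 14 → go left. Place as left child of 14.
Insert 46: 46 > 17 → go right. Place as right child of 17.
Insert 42: 42 > 17 → go right; 42 < 46 → go left. Place as left child of 46.
Insert 27: 27 > 17 → go right; 27 < 46 → go left; 27 < 42 → go left. Place as left child of 42.
Insert 11: 11 < 17 → go left; 11 < 14 → go left; 11 > 8 → go right. Place as right child of 8.
Insert 26: 26 > 17 → go right; 26 < 46 → go left; 26 < 42 → go left; 26 < 27 → go left. Place as left child of 27.
Insert 30: 30 > 17 → go right; 30 < 46 → go left; 30 < 42 → go left; 30 > 27 → go right. Place as right child of 27.
Insert 20: 20 > 17 → go right; 20 < 46 → go left; 20 < 42 → go left; 20 < 27 → go left; 20 < 26 → go left. Place as left child of 26.
Insert 2: 2 < 17 → go left; 2 < 14 → go left; 2 < 8 → go left. Place as left child of 8.
Insert 6: 6 < 17 → go left; 6 < 14 → go left; 6 < 8 → go left; 6 > 2 → go right. Place as right child of 2.
Insert 50: 50 > 17 → go right; 50 > 46 → go right. Place as right child of 46.
Insert 1: 1 < 17 → go left; 1 < 14 → go left; 1 < 8 → go left; 1 < 2 → go left. Place as left child of 2.
Insert 4: 4 < 17 → go left; 4 < 14 → go left; 4 < 8 → go left; 4 > 2 → go right; 4 < 6 → go left. Place as left child of 6.
Insert 10: 10 < 17 → go left; 10 < 14 → go left; 10 > 8 → go right; 10 < 11 → go left. Place as left child of 11.
Insert 28: 28 > 17 → go right; 28 < 46 → go left; 28 < 42 → go left; 28 > 27 → go right; 28 < 30 → go left. Place as left child of 30.

Subtree rooted at 2 contains: 2, 1, 6, 4 — 4 nodes.

4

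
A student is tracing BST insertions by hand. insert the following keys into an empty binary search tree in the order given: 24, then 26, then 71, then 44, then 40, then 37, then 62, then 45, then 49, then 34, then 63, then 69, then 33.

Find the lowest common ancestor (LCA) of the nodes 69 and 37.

24: root
26: right child of 24 (depth 1)
71: right child of 26 (depth 2)
44: left child of 71 (depth 3)
40: left child of 44 (depth 4)
37: left child of 40 (depth 5)
62: right child of 44 (depth 4)
45: left child of 62 (depth 5)
49: right child of 45 (depth 6)
34: left child of 37 (depth 6)
63: right child of 62 (depth 5)
69: right child of 63 (depth 6)
33: left child of 34 (depth 7)

Path to 69: 24 → 26 → 71 → 44 → 62 → 63 → 69
Path to 37: 24 → 26 → 71 → 44 → 40 → 37
The paths share a prefix ending at 44, then split left and right.

44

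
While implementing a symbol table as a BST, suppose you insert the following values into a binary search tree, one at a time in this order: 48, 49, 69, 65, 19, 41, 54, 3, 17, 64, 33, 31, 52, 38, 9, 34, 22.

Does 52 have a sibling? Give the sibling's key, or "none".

64

48: root
49: right child of 48 (depth 1)
69: right child of 49 (depth 2)
65: left child of 69 (depth 3)
19: left child of 48 (depth 1)
41: right child of 19 (depth 2)
54: left child of 65 (depth 4)
3: left child of 19 (depth 2)
17: right child of 3 (depth 3)
64: right child of 54 (depth 5)
33: left child of 41 (depth 3)
31: left child of 33 (depth 4)
52: left child of 54 (depth 5)
38: right child of 33 (depth 4)
9: left child of 17 (depth 4)
34: left child of 38 (depth 5)
22: left child of 31 (depth 5)

52's parent is 54; the other child of 54 is 64.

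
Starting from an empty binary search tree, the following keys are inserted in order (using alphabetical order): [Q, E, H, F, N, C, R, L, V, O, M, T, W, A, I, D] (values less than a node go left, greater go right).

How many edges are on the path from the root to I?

Q: root
E: left child of Q (depth 1)
H: right child of E (depth 2)
F: left child of H (depth 3)
N: right child of H (depth 3)
C: left child of E (depth 2)
R: right child of Q (depth 1)
L: left child of N (depth 4)
V: right child of R (depth 2)
O: right child of N (depth 4)
M: right child of L (depth 5)
T: left child of V (depth 3)
W: right child of V (depth 3)
A: left child of C (depth 3)
I: left child of L (depth 5)
D: right child of C (depth 3)

Path to I: Q → E → H → N → L → I, which is 5 edges.

5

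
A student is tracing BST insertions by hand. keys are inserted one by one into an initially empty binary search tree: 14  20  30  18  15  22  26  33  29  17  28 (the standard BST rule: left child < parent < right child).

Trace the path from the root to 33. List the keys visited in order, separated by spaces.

14: root
20: right child of 14 (depth 1)
30: right child of 20 (depth 2)
18: left child of 20 (depth 2)
15: left child of 18 (depth 3)
22: left child of 30 (depth 3)
26: right child of 22 (depth 4)
33: right child of 30 (depth 3)
29: right child of 26 (depth 5)
17: right child of 15 (depth 4)
28: left child of 29 (depth 6)

14 20 30 33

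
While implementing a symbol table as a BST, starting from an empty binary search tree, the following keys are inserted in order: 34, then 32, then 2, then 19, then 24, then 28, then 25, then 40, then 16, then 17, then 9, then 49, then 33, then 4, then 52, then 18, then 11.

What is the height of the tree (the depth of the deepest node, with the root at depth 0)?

Resulting structure (node: left, right):
  34: L=32, R=40
  32: L=2, R=33
  2: L=–, R=19
  19: L=16, R=24
  24: L=–, R=28
  28: L=25, R=–
  25: L=–, R=–
  40: L=–, R=49
  16: L=9, R=17
  17: L=–, R=18
  9: L=4, R=11
  49: L=–, R=52
  33: L=–, R=–
  4: L=–, R=–
  52: L=–, R=–
  18: L=–, R=–
  11: L=–, R=–

The deepest node is 25 at depth 6.

6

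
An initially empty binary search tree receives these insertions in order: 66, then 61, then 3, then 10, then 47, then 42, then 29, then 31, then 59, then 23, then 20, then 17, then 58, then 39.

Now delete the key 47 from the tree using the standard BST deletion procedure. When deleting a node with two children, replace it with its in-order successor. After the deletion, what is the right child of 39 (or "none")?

66: root
61: left child of 66 (depth 1)
3: left child of 61 (depth 2)
10: right child of 3 (depth 3)
47: right child of 10 (depth 4)
42: left child of 47 (depth 5)
29: left child of 42 (depth 6)
31: right child of 29 (depth 7)
59: right child of 47 (depth 5)
23: left child of 29 (depth 7)
20: left child of 23 (depth 8)
17: left child of 20 (depth 9)
58: left child of 59 (depth 6)
39: right child of 31 (depth 8)

Delete 47 (two children — replace with in-order successor).
After deletion, 39's right child: none.

none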